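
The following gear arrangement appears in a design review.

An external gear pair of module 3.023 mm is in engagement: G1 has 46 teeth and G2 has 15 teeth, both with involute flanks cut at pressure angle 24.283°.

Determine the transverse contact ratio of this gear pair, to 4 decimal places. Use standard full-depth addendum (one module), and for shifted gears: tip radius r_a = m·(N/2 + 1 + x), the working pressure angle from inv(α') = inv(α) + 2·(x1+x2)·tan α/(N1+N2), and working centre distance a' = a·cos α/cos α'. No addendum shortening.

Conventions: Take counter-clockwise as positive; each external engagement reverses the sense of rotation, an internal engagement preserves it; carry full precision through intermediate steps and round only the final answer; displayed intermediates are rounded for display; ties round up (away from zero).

recognized (one external pair, fixed centres): single-mesh tooth geometry, m = 3.023, N1 = 46, N2 = 15
base radii: r_b1 = 63.377445, r_b2 = 20.666558
tip radii: r_a1 = 72.552000, r_a2 = 25.695500
no profile shift: α' = α, a' = a
action lengths: √(r_a1²−r_b1²) = 35.314192, √(r_a2²−r_b2²) = 15.269319
base pitch p_b = π·m·cos α = 8.656788
CR = (35.314192 + 15.269319 − 92.201500·sin 24.28300°)/8.656788 = 1.463153
contact ratio ≈ 1.4632

1.4632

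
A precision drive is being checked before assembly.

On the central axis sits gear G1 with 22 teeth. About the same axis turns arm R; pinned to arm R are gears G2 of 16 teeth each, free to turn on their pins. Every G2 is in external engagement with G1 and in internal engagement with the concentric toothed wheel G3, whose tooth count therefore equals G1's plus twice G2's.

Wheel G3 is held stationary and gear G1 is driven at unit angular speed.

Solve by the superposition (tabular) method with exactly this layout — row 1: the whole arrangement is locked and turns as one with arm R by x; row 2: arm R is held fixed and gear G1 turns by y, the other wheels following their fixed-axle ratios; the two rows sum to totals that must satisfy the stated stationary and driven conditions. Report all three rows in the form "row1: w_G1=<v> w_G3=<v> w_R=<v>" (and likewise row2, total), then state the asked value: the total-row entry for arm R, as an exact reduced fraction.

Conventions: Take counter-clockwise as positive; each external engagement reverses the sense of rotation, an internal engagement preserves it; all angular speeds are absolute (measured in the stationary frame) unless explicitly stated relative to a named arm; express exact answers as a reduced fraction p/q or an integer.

row1: w_G1=11/38 w_G3=11/38 w_R=11/38
row2: w_G1=27/38 w_G3=-11/38 w_R=0
total: w_G1=1 w_G3=0 w_R=11/38
asked value: 11/38

class = planetary set [G3 = 22+2·16 = 54; Willis about the carrier]
row 1 — lock + rotate with arm: ω_sun = ω_ring = ω_arm = x
row 2: sun turns y, ring = −(22/54)·y, arm 0
boundary: total ω_ring = x − (22/54)·y = 0 and total ω_sun = x + y = 1  ⇒  y = 27/38, x = 11/38
row 2 ring = −(22/54)·27/38 = -11/38
totals (row 1 + row 2): sun 11/38 + 27/38 = 1, ring 11/38 + (-11/38) = 0, arm 11/38 + 0 = 11/38
asked cell (total, arm) = 11/38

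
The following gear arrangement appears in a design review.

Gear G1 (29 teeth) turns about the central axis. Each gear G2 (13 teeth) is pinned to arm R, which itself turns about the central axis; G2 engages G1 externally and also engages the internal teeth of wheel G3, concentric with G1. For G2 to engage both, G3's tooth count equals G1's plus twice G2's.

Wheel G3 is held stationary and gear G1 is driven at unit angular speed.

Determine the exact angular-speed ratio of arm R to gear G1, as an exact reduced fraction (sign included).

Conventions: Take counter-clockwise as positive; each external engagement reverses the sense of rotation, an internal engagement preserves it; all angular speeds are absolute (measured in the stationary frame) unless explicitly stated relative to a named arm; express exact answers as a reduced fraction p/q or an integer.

29/84

planetary set (29T centre, 13T on arm, 55T internal) — Willis relation
ring teeth: 29 + 2·13 = 55
29(ω_sun−ω_arm) = −55(ω_ring−ω_arm),  ω_ring = 0, ω_sun = 1
29(1−ω_arm) = −55(0−ω_arm)  ⇒  84·ω_arm = 29  ⇒  ω_arm = 29/84
ω_out/ω_in = 29/84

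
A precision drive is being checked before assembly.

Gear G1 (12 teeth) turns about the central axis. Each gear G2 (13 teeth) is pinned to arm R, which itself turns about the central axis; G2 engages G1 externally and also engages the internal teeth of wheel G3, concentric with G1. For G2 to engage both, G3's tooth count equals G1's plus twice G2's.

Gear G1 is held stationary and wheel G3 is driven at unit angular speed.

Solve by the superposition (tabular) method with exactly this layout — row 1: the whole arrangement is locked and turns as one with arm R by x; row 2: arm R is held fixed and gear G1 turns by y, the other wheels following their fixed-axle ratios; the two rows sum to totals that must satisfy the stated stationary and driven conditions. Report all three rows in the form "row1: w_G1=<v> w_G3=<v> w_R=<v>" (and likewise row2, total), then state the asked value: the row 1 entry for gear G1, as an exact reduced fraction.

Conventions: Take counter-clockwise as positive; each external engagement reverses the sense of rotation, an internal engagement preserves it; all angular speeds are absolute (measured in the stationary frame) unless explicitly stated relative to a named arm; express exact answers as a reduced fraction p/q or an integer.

row1: w_G1=19/25 w_G3=19/25 w_R=19/25
row2: w_G1=-19/25 w_G3=6/25 w_R=0
total: w_G1=0 w_G3=1 w_R=19/25
asked value: 19/25

topology: planetary set — G1 12T / G2 13T / G3 38T, arm = carrier (Willis)
superposition row 1 [locked train]: every member turns x
superposition row 2 [arm held]: sun y, ring −(12/38)·y, arm 0
boundary: total ω_sun = x + y = 0 and total ω_ring = x − (12/38)·y = 1  ⇒  y = -19/25, x = 19/25
row 2 ring = −(12/38)·(-19/25) = 6/25
totals (row 1 + row 2): sun 19/25 + (-19/25) = 0, ring 19/25 + 6/25 = 1, arm 19/25 + 0 = 19/25
asked cell (row1, sun) = 19/25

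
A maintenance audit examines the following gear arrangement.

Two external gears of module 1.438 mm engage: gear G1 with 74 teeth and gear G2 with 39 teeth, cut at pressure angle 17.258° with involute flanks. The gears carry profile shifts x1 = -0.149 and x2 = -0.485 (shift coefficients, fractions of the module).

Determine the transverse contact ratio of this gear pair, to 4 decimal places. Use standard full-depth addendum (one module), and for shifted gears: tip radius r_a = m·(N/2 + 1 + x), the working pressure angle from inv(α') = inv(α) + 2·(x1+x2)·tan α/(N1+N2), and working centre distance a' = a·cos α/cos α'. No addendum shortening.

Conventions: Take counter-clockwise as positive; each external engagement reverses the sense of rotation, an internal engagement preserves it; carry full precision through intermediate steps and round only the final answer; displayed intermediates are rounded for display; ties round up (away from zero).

recognized (one external pair, fixed centres): single-mesh tooth geometry, m = 1.438, N1 = 74, N2 = 39
base radii: r_b1 = 50.810588, r_b2 = 26.778553
tip radii: r_a1 = 54.429738, r_a2 = 28.781570
inv(α') = inv(17.258°) + 2·(-0.149-0.485)·tan α/(74+39) = 0.00596642  ⇒  α' = 14.85213°
a' = a·cos α / cos α' = 81.2470·cos 17.258°/cos 14.85213° = 80.270949
action lengths: √(r_a1²−r_b1²) = 19.516161, √(r_a2²−r_b2²) = 10.549307
base pitch p_b = π·m·cos α = 4.314221
CR = (19.516161 + 10.549307 − 80.270949·sin 14.85213°)/4.314221 = 2.199699
contact ratio ≈ 2.1997

2.1997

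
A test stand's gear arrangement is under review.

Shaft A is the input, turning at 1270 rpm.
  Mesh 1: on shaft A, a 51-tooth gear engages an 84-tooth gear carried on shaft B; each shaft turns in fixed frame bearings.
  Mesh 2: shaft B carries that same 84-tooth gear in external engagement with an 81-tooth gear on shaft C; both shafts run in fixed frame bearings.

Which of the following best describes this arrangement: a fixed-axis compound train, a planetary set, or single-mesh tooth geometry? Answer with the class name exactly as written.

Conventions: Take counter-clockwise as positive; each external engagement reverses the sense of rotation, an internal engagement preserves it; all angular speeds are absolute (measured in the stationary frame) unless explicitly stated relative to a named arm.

topology: fixed-axis compound train — 2 meshes, A→C
classification: fixed-axis compound train

fixed-axis compound train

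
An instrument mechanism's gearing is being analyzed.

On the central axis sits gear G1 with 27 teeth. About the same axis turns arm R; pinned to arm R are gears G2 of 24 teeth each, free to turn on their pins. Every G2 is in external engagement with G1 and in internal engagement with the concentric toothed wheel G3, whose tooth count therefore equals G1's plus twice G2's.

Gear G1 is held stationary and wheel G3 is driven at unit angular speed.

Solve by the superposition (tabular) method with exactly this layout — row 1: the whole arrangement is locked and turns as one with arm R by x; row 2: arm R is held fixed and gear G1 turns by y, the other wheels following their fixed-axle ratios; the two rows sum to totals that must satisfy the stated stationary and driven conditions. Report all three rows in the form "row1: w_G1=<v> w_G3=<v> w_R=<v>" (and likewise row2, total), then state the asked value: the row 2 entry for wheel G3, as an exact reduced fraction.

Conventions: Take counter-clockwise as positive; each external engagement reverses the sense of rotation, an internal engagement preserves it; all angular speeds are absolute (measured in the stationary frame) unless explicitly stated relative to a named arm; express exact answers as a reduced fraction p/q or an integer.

topology: planetary set — G1 27T / G2 24T / G3 75T, arm = carrier (Willis)
row 1 (train locked, turned with arm): all members turn x
row 2 (arm held, sun turns y): ω_ring = −(27/75)·y, ω_arm = 0
boundary: total ω_sun = x + y = 0 and total ω_ring = x − (27/75)·y = 1  ⇒  y = -25/34, x = 25/34
row 2 ring = −(27/75)·(-25/34) = 9/34
totals (row 1 + row 2): sun 25/34 + (-25/34) = 0, ring 25/34 + 9/34 = 1, arm 25/34 + 0 = 25/34
asked cell (row2, ring) = 9/34

row1: w_G1=25/34 w_G3=25/34 w_R=25/34
row2: w_G1=-25/34 w_G3=9/34 w_R=0
total: w_G1=0 w_G3=1 w_R=25/34
asked value: 9/34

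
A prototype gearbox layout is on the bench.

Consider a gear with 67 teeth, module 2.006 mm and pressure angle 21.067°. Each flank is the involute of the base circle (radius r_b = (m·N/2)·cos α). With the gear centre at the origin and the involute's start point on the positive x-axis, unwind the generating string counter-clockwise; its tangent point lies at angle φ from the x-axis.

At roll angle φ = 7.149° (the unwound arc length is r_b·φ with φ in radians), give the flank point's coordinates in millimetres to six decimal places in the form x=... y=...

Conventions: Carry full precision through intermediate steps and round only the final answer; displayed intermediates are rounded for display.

single-mesh involute tooth geometry (67T wheel at module 2.006)
pitch radius r_p = m·N/2 = 2.006·67/2 = 67.201000
base radius r_b = r_p·cos α = 67.201000·cos 21.067° = 62.709334
roll angle φ = 7.149° = 0.12477359 rad
x = r_b·(cos φ + φ·sin φ) = 63.195579
y = r_b·(sin φ − φ·cos φ) = 0.040542

x=63.195579 y=0.040542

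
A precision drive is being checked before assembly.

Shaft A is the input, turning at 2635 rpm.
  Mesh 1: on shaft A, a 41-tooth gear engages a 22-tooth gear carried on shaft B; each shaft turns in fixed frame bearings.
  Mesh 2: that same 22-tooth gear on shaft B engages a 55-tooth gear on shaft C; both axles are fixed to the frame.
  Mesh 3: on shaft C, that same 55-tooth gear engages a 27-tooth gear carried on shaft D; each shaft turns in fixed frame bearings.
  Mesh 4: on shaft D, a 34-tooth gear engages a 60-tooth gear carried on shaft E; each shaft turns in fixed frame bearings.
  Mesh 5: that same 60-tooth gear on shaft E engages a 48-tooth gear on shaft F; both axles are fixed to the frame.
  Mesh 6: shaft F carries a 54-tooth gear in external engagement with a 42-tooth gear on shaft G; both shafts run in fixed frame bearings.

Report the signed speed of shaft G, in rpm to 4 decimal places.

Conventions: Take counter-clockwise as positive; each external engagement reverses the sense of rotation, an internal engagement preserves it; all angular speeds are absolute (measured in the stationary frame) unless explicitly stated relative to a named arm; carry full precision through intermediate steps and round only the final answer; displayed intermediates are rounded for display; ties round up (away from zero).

class = fixed-axis compound train [6 meshes; 6 ratios multiply, 6 sense flips]
mesh 1 [41T→22T]: ω = 2635.0000×41/22 = 4910.6818 rpm, sense flips to −
mesh 2 [22T→55T]: ω = 4910.6818×22/55 = 1964.2727 rpm, sense flips to +
mesh 3 [55T→27T]: ω = 1964.2727×55/27 = 4001.2963 rpm, sense flips to −
mesh 4 [34T→60T]: ω = 4001.2963×34/60 = 2267.4012 rpm, sense flips to +
mesh 5 [60T→48T]: ω = 2267.4012×60/48 = 2834.2515 rpm, sense flips to −
mesh 6 [54T→42T]: ω = 2834.2515×54/42 = 3644.0377 rpm, sense flips to +
signed output speed = +3644.0377 rpm

+3644.0377 rpm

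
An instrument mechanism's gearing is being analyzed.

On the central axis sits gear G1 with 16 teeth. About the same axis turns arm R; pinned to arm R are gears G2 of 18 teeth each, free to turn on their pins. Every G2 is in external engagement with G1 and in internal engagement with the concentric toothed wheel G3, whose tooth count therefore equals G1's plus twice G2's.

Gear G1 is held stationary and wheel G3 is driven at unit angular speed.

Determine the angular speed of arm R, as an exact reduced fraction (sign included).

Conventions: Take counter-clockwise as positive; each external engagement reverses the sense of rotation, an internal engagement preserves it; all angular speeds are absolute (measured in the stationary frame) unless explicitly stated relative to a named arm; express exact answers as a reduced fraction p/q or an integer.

13/17

topology: planetary set — G1 16T / G2 18T / G3 52T, arm = carrier (Willis)
ring teeth: 16 + 2·18 = 52
16(ω_sun−ω_arm) = −52(ω_ring−ω_arm),  ω_sun = 0, ω_ring = 1
16(0−ω_arm) = −52(1−ω_arm)  ⇒  68·ω_arm = 52  ⇒  ω_arm = 13/17
exact speed ratio = 13/17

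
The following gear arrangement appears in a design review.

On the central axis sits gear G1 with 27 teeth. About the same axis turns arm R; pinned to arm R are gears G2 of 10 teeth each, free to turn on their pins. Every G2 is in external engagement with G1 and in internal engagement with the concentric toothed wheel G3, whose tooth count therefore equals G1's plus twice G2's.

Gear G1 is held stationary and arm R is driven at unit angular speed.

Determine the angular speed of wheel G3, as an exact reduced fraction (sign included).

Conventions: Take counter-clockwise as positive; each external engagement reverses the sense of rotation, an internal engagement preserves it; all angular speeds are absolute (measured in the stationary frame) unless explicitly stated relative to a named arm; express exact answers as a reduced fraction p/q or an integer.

planetary set (27T centre, 10T on arm, 47T internal) — Willis relation
ring teeth: 27 + 2·10 = 47
27(ω_sun−ω_arm) = −47(ω_ring−ω_arm),  ω_sun = 0, ω_arm = 1
ω_ring = 1 − (27/47)(0−1) = 74/47
exact speed ratio = 74/47

74/47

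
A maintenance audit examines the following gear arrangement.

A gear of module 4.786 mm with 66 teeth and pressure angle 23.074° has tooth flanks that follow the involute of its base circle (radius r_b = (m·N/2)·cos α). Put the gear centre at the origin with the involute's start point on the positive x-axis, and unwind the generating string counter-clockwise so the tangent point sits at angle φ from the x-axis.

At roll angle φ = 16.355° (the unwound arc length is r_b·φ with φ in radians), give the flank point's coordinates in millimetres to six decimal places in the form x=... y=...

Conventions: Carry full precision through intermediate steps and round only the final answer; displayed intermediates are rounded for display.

topology: single-mesh involute geometry — m = 4.786, N = 66
pitch radius r_p = m·N/2 = 4.786·66/2 = 157.938000
base radius r_b = r_p·cos α = 157.938000·cos 23.074° = 145.302871
roll angle φ = 16.355° = 0.28544860 rad
x = r_b·(cos φ + φ·sin φ) = 151.102535
y = r_b·(sin φ − φ·cos φ) = 1.117362

x=151.102535 y=1.117362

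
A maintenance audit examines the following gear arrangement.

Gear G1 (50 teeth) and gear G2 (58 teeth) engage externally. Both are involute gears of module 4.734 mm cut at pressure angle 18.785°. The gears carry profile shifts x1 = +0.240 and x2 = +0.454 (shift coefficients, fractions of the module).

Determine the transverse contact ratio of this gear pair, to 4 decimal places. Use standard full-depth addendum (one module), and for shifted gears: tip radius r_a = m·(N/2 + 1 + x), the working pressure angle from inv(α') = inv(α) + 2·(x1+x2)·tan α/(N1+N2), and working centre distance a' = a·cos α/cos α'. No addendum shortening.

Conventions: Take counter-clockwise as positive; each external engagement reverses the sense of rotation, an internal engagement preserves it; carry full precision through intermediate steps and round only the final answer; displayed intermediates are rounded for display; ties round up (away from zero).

topology: single-mesh involute geometry — m = 4.734, 50T/58T pair
base radii: r_b1 = 112.045921, r_b2 = 129.973269
tip radii: r_a1 = 124.220160, r_a2 = 144.169236
inv(α') = inv(18.785°) + 2·(+0.240+0.454)·tan α/(50+58) = 0.01664693  ⇒  α' = 20.72467°
a' = a·cos α / cos α' = 255.6360·cos 18.785°/cos 20.72467° = 258.763320
action lengths: √(r_a1²−r_b1²) = 53.631704, √(r_a2²−r_b2²) = 62.383636
base pitch p_b = π·m·cos α = 14.080106
CR = (53.631704 + 62.383636 − 258.763320·sin 20.72467°)/14.080106 = 1.736122
contact ratio ≈ 1.7361

1.7361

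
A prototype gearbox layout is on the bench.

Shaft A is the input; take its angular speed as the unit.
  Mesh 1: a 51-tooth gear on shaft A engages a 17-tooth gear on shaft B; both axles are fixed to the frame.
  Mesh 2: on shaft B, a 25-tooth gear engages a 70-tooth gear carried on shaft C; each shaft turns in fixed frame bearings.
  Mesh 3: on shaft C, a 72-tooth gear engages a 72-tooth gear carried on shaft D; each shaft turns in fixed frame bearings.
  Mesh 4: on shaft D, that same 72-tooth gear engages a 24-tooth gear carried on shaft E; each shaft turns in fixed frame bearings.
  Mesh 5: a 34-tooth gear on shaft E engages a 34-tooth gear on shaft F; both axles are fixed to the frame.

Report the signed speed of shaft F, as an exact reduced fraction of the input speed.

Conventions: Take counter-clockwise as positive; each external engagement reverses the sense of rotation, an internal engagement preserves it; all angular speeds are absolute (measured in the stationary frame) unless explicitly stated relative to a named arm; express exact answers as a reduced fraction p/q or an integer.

-45/14

5-mesh fixed-axis compound train (all bearings frame-fixed)
mesh 1 [51T→17T]: |ω|/ω_in = 1×51/17 = 3, sense flips to −
mesh 2 [25T→70T]: |ω|/ω_in = 3×25/70 = 15/14, sense flips to +
mesh 3 [72T→72T]: |ω|/ω_in = (15/14)×72/72 = 15/14, sense flips to −
mesh 4 [72T→24T]: |ω|/ω_in = (15/14)×72/24 = 45/14, sense flips to +
mesh 5 [34T→34T]: |ω|/ω_in = (45/14)×34/34 = 45/14, sense flips to −
signed output speed (× input speed) = -45/14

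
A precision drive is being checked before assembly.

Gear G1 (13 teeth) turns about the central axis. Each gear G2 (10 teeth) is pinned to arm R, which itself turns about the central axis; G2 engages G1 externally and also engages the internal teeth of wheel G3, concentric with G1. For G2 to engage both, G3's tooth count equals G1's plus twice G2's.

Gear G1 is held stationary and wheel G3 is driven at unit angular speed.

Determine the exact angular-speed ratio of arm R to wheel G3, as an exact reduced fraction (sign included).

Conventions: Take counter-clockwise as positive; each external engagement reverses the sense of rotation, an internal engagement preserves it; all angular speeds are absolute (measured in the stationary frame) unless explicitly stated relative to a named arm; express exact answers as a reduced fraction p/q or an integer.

33/46

topology: planetary set — G1 13T / G2 10T / G3 33T, arm = carrier (Willis)
ring teeth: 13 + 2·10 = 33
13(ω_sun−ω_arm) = −33(ω_ring−ω_arm),  ω_sun = 0, ω_ring = 1
13(0−ω_arm) = −33(1−ω_arm)  ⇒  46·ω_arm = 33  ⇒  ω_arm = 33/46
ω_out/ω_in = 33/46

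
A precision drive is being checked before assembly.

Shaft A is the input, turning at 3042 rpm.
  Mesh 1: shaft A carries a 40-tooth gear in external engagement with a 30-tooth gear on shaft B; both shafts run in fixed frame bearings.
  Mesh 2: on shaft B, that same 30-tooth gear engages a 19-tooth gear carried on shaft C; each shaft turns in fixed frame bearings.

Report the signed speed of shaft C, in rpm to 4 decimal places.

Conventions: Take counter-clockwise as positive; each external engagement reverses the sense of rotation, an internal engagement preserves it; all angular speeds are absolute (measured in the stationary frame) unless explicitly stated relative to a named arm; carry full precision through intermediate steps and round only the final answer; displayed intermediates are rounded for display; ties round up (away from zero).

+6404.2105 rpm

recognized (3 fixed axles, 2 meshes): fixed-axis compound train
mesh 1 [40T→30T]: ω = 3042.0000×40/30 = 4056.0000 rpm, sense flips to −
mesh 2 [30T→19T]: ω = 4056.0000×30/19 = 6404.2105 rpm, sense flips to +
signed output speed = +6404.2105 rpm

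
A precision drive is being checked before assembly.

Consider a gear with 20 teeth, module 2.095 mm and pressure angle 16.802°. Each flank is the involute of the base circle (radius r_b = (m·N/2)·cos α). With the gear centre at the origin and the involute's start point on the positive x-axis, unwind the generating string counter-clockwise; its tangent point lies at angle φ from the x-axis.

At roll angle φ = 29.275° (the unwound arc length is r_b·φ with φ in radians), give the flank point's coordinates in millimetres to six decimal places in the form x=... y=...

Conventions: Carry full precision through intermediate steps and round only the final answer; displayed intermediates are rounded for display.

single-mesh involute tooth geometry (20T wheel at module 2.095)
pitch radius r_p = m·N/2 = 2.095·20/2 = 20.950000
base radius r_b = r_p·cos α = 20.950000·cos 16.802° = 20.055632
roll angle φ = 29.275° = 0.51094514 rad
x = r_b·(cos φ + φ·sin φ) = 22.505144
y = r_b·(sin φ − φ·cos φ) = 0.868675

x=22.505144 y=0.868675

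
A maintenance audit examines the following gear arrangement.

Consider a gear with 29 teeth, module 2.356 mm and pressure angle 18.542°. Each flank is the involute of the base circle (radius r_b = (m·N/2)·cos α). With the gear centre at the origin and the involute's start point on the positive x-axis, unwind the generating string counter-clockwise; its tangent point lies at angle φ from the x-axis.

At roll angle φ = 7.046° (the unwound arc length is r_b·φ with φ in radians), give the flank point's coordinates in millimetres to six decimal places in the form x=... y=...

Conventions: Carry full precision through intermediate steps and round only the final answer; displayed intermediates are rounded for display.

x=32.632661 y=0.020048

single-mesh involute tooth geometry (29T wheel at module 2.356)
pitch radius r_p = m·N/2 = 2.356·29/2 = 34.162000
base radius r_b = r_p·cos α = 34.162000·cos 18.542° = 32.388678
roll angle φ = 7.046° = 0.12297590 rad
x = r_b·(cos φ + φ·sin φ) = 32.632661
y = r_b·(sin φ − φ·cos φ) = 0.020048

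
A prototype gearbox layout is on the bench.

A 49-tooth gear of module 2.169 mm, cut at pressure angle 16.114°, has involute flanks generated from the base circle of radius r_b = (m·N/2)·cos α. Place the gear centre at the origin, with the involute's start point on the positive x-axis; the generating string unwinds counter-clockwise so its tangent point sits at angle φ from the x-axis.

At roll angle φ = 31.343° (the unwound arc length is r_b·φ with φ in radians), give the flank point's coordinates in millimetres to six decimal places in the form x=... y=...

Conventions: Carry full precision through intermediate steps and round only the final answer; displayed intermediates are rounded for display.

x=58.129421 y=2.703328

single-mesh involute tooth geometry (49T wheel at module 2.169)
pitch radius r_p = m·N/2 = 2.169·49/2 = 53.140500
base radius r_b = r_p·cos α = 53.140500·cos 16.114° = 51.052682
roll angle φ = 31.343° = 0.54703855 rad
x = r_b·(cos φ + φ·sin φ) = 58.129421
y = r_b·(sin φ − φ·cos φ) = 2.703328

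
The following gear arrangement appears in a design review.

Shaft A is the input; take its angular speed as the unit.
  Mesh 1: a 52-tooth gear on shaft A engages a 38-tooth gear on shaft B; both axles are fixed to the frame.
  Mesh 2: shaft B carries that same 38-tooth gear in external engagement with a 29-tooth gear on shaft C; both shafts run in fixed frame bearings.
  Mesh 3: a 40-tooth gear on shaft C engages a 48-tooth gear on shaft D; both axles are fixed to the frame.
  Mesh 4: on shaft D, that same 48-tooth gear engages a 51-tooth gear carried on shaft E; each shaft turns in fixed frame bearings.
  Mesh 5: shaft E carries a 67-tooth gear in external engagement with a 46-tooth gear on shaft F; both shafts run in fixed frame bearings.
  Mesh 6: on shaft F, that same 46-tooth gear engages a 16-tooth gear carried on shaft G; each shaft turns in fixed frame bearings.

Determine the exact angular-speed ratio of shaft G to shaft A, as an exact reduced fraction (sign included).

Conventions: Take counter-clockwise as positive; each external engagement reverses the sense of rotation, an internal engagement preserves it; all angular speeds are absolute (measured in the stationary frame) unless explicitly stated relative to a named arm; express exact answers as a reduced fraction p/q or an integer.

class = fixed-axis compound train [6 meshes; 6 ratios multiply, 6 sense flips]
mesh 1 [52T→38T]: running ratio 26/19, sense −
mesh 2 [38T→29T]: running ratio 52/29, sense +
mesh 3 [40T→48T]: running ratio 130/87, sense −
mesh 4 [48T→51T]: running ratio 2080/1479, sense +
mesh 5 [67T→46T]: running ratio 69680/34017, sense −
mesh 6 [46T→16T]: running ratio 8710/1479, sense +
ω_out/ω_in = 8710/1479

8710/1479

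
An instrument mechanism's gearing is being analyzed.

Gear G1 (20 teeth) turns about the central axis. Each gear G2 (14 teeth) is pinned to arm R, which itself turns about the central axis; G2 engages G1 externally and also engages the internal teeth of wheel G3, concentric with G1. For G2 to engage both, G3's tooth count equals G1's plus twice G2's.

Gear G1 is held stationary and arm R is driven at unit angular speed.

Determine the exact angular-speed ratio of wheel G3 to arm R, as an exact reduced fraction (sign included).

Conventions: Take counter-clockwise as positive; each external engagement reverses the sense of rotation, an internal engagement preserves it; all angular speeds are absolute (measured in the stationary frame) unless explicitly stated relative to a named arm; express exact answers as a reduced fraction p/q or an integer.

recognized (axles ride arm R): planetary set, 20/14/48 teeth
ring teeth: 20 + 2·14 = 48
20(ω_sun−ω_arm) = −48(ω_ring−ω_arm),  ω_sun = 0, ω_arm = 1
ω_ring = 1 − (20/48)(0−1) = 17/12
ω_out/ω_in = 17/12

17/12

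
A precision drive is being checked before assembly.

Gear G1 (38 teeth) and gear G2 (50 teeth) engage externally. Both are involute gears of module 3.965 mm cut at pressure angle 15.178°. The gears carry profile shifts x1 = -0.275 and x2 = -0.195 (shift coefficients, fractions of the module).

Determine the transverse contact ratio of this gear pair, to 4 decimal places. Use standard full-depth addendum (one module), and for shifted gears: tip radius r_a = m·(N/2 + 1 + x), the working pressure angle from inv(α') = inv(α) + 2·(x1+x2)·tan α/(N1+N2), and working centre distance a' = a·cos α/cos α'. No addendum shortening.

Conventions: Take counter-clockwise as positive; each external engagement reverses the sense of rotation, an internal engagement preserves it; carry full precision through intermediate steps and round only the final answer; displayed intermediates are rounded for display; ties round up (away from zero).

2.3254

recognized (one external pair, fixed centres): single-mesh tooth geometry, m = 3.965, N1 = 38, N2 = 50
base radii: r_b1 = 72.707096, r_b2 = 95.667232
tip radii: r_a1 = 78.209625, r_a2 = 102.316825
inv(α') = inv(15.178°) + 2·(-0.275-0.195)·tan α/(38+50) = 0.00347786  ⇒  α' = 12.44067°
a' = a·cos α / cos α' = 174.4600·cos 15.178°/cos 12.44067° = 172.422883
action lengths: √(r_a1²−r_b1²) = 28.817071, √(r_a2²−r_b2²) = 36.283789
base pitch p_b = π·m·cos α = 12.021899
CR = (28.817071 + 36.283789 − 172.422883·sin 12.44067°)/12.021899 = 2.325428
contact ratio ≈ 2.3254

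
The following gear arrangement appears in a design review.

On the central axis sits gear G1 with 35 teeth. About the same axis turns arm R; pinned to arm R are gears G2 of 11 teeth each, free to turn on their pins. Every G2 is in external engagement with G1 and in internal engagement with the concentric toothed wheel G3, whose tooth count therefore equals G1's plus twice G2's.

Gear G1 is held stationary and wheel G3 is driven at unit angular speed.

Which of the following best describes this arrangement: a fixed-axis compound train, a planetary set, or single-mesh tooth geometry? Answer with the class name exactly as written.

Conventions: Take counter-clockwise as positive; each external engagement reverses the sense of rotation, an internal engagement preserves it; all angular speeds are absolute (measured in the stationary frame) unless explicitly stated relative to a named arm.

planetary set (35T centre, 11T on arm, 57T internal) — Willis relation
classification: planetary set

planetary set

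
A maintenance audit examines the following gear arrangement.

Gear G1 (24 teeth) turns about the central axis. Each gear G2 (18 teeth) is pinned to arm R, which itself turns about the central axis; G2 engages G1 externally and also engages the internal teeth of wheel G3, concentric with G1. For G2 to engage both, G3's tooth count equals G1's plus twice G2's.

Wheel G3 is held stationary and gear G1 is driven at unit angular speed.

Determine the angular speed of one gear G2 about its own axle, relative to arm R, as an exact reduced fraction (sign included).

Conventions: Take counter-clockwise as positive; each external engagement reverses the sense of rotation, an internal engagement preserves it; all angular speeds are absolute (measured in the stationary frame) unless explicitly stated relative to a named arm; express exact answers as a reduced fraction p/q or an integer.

-20/21

planetary set (24T centre, 18T on arm, 60T internal) — Willis relation
ring teeth: 24 + 2·18 = 60
24(ω_sun−ω_arm) = −60(ω_ring−ω_arm),  ω_ring = 0, ω_sun = 1
24(1−ω_arm) = −60(0−ω_arm)  ⇒  84·ω_arm = 24  ⇒  ω_arm = 2/7
sun–planet mesh: 24·(1−2/7) = −18·(ω_p−ω_arm)  ⇒  ω_p−ω_arm = -20/21
exact speed ratio = -20/21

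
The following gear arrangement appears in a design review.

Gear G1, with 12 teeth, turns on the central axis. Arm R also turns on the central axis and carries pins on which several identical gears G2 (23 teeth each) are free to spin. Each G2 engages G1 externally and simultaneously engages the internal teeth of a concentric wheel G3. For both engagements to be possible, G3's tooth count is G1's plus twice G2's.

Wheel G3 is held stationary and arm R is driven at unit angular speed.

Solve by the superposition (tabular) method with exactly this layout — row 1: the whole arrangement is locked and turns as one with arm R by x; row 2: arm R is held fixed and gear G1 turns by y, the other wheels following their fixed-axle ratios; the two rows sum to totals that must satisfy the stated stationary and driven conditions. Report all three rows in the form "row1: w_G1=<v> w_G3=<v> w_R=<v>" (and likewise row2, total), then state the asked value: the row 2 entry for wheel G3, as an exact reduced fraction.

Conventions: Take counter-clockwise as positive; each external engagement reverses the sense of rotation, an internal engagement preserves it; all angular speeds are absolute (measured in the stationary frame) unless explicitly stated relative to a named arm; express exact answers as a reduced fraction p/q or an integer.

row1: w_G1=1 w_G3=1 w_R=1
row2: w_G1=29/6 w_G3=-1 w_R=0
total: w_G1=35/6 w_G3=0 w_R=1
asked value: -1

class = planetary set [G3 = 12+2·23 = 58; Willis about the carrier]
superposition row 1 [locked train]: every member turns x
row 2 (arm held, sun turns y): ω_ring = −(12/58)·y, ω_arm = 0
boundary: total ω_ring = x − (12/58)·y = 0 and total ω_arm = x = 1  ⇒  y = 29/6, x = 1
row 2 ring = −(12/58)·29/6 = -1
totals (row 1 + row 2): sun 1 + 29/6 = 35/6, ring 1 + (-1) = 0, arm 1 + 0 = 1
asked cell (row2, ring) = -1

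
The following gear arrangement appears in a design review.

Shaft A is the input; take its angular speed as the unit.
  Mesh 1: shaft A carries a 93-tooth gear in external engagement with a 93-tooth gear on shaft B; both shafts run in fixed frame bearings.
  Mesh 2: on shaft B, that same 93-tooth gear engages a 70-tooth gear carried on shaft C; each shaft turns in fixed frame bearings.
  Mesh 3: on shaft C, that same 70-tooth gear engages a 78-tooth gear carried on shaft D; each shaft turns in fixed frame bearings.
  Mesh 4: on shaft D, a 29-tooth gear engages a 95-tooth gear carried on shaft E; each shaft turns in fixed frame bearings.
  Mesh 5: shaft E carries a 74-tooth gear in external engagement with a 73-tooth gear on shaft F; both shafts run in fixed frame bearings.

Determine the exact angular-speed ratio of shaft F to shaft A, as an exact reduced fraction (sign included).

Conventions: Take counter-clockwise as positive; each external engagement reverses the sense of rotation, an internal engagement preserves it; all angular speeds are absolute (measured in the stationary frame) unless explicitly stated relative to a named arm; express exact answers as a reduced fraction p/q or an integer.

class = fixed-axis compound train [5 meshes; 5 ratios multiply, 5 sense flips]
mesh 1 [93T→93T]: running ratio 1, sense −
mesh 2 [93T→70T]: running ratio 93/70, sense +
mesh 3 [70T→78T]: running ratio 31/26, sense −
mesh 4 [29T→95T]: running ratio 899/2470, sense +
mesh 5 [74T→73T]: running ratio 33263/90155, sense −
ω_out/ω_in = -33263/90155

-33263/90155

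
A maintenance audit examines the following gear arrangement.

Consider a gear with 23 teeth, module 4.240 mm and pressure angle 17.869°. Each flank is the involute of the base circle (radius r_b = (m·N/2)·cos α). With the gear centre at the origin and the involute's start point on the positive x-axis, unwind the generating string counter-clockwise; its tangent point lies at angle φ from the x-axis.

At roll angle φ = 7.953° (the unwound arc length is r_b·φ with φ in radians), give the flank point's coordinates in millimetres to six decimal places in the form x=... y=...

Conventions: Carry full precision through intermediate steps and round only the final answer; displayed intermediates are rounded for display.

recognized (one wheel, involute flank): single-mesh tooth geometry, m = 4.240, N = 23
pitch radius r_p = m·N/2 = 4.240·23/2 = 48.760000
base radius r_b = r_p·cos α = 48.760000·cos 17.869° = 46.407845
roll angle φ = 7.953° = 0.13880604 rad
x = r_b·(cos φ + φ·sin φ) = 46.852766
y = r_b·(sin φ − φ·cos φ) = 0.041291

x=46.852766 y=0.041291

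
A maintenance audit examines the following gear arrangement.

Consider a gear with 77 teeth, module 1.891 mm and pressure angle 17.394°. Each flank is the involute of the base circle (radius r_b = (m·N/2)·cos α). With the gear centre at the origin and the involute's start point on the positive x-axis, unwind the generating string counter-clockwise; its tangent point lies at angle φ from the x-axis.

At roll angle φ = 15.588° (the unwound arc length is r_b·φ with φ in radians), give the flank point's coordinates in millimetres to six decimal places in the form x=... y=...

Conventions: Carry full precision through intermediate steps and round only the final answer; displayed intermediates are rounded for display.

topology: single-mesh involute geometry — m = 1.891, N = 77
pitch radius r_p = m·N/2 = 1.891·77/2 = 72.803500
base radius r_b = r_p·cos α = 72.803500·cos 17.394° = 69.474315
roll angle φ = 15.588° = 0.27206192 rad
x = r_b·(cos φ + φ·sin φ) = 71.998097
y = r_b·(sin φ − φ·cos φ) = 0.462901

x=71.998097 y=0.462901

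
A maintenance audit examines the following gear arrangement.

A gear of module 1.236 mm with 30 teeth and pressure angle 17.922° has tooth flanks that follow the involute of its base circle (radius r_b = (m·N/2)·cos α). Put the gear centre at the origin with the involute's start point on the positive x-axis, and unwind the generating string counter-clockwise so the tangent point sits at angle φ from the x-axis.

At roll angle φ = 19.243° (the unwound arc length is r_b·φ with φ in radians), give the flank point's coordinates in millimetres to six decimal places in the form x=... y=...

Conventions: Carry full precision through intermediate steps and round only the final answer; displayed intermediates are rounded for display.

single-mesh involute tooth geometry (30T wheel at module 1.236)
pitch radius r_p = m·N/2 = 1.236·30/2 = 18.540000
base radius r_b = r_p·cos α = 18.540000·cos 17.922° = 17.640371
roll angle φ = 19.243° = 0.33585371 rad
x = r_b·(cos φ + φ·sin φ) = 18.607387
y = r_b·(sin φ − φ·cos φ) = 0.220257

x=18.607387 y=0.220257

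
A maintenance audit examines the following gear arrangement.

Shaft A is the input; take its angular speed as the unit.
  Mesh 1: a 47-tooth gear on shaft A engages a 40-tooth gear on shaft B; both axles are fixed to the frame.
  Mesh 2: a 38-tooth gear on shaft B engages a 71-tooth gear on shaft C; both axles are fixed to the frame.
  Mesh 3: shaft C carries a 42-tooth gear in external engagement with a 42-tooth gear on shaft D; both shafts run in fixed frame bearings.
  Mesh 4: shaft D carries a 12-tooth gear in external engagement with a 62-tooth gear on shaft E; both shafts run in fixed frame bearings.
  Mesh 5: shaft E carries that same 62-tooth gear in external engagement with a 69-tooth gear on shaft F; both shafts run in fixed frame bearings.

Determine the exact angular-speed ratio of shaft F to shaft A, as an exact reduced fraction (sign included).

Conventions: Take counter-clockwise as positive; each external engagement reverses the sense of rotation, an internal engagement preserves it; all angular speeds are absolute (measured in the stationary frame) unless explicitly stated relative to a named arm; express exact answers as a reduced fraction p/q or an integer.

class = fixed-axis compound train [5 meshes; 5 ratios multiply, 5 sense flips]
mesh 1 [47T→40T]: running ratio 47/40, sense −
mesh 2 [38T→71T]: running ratio 893/1420, sense +
mesh 3 [42T→42T]: running ratio 893/1420, sense −
mesh 4 [12T→62T]: running ratio 2679/22010, sense +
mesh 5 [62T→69T]: running ratio 893/8165, sense −
ω_out/ω_in = -893/8165

-893/8165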